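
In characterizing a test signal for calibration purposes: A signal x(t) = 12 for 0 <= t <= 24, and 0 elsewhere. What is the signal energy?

Energy = integral of |x(t)|^2 dt over the signal duration
= 12^2 * 24 = 144 * 24 = 3456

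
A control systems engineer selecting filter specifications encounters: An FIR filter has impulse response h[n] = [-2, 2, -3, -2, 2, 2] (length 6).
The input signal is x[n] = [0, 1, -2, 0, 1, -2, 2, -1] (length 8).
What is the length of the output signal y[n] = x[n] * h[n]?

For linear convolution, the output length is:
len(y) = len(x) + len(h) - 1 = 8 + 6 - 1 = 13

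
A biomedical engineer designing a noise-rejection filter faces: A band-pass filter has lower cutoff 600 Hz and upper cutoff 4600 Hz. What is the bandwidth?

Bandwidth = f_high - f_low
= 4600 Hz - 600 Hz = 4000 Hz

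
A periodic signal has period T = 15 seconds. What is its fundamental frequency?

The fundamental frequency is the reciprocal of the period.
f = 1/T = 1/(15) = 1/15 Hz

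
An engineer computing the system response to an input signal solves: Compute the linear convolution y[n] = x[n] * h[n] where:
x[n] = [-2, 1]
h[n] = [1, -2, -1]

y[n] = sum_k x[k]*h[n-k]. Output length = len(x) + len(h) - 1 = 2 + 3 - 1 = 4.
y[0] = -2*1 = -2
y[1] = 1*1 + -2*-2 = 5
y[2] = 1*-2 + -2*-1 = 0
y[3] = 1*-1 = -1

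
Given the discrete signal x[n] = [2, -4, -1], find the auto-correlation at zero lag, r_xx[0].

The auto-correlation at zero lag r_xx[0] equals the signal energy.
r_xx[0] = sum of x[n]^2 = 2^2 + (-4)^2 + (-1)^2
= 4 + 16 + 1 = 21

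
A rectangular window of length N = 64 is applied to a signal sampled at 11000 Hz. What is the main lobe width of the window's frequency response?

For a rectangular window of length N,
the main lobe width in frequency is 2*f_s/N.
= 2*11000/64 = 1375/4 Hz
This determines the minimum frequency separation for resolving two sinusoids.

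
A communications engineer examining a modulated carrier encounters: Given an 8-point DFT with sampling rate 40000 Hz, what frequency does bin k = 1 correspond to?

The frequency of DFT bin k is: f_k = k * f_s / N
f_1 = 1 * 40000 / 8 = 5000 Hz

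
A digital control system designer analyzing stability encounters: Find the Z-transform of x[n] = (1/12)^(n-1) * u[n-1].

Time-shifting property: if X(z) = Z{x[n]}, then Z{x[n-d]} = z^(-d) * X(z)
X(z) = z/(z - 1/12) for x[n] = (1/12)^n * u[n]
Z{x[n-1]} = z^(-1) * z/(z - 1/12) = 1/(z - 1/12)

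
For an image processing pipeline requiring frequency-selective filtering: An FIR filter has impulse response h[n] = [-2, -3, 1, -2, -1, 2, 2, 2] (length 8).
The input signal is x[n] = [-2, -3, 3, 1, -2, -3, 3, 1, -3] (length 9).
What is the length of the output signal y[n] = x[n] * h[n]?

For linear convolution, the output length is:
len(y) = len(x) + len(h) - 1 = 9 + 8 - 1 = 16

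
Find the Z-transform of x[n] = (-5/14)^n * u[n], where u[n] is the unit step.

The Z-transform of a^n * u[n] is z/(z-a) for |z| > |a|.
Here a = -5/14, so X(z) = z/(z - (-5/14)) = 14z/(14z + 5)
ROC: |z| > 5/14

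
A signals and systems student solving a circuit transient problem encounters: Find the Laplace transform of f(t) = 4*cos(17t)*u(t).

Standard pair: cos(wt)*u(t) <-> s/(s^2+w^2)
With w = 17: L{4*cos(17t)*u(t)} = 4s/(s^2+289)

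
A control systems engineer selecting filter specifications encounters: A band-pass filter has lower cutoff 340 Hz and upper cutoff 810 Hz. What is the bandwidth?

Bandwidth = f_high - f_low
= 810 Hz - 340 Hz = 470 Hz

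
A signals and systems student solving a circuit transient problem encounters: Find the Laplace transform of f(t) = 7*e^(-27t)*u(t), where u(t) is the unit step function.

Standard Laplace transform pair:
e^(-at)*u(t) <-> 1/(s+a)
With a = 27: L{7*e^(-27t)*u(t)} = 7/(s+27), ROC: Re(s) > -27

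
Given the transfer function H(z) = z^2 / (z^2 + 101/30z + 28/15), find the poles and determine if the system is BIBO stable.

Poles are roots of the denominator: z^2 + 101/30z + 28/15 = 0.
Quadratic formula: z = [-(101/30) +/- sqrt((101/30)^2 - 4*(28/15))] / 2
Discriminant = 10201/900 - 112/15 = 3481/900; sqrt = 59/30.
z = (-101/30 +/- 59/30) / 2 => z = -7/10 or z = -8/3.
|p1| = 8/3, |p2| = 7/10.
For BIBO stability, all poles must lie inside the unit circle (|p| < 1).
System is UNSTABLE since at least one |p| >= 1.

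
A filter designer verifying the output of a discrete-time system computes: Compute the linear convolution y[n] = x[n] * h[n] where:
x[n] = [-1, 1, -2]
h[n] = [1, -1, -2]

y[n] = sum_k x[k]*h[n-k]. Output length = len(x) + len(h) - 1 = 3 + 3 - 1 = 5.
y[0] = -1*1 = -1
y[1] = 1*1 + -1*-1 = 2
y[2] = -2*1 + 1*-1 + -1*-2 = -1
y[3] = -2*-1 + 1*-2 = 0
y[4] = -2*-2 = 4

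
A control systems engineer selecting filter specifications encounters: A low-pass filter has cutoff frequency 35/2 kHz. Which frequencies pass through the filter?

A low-pass filter passes all frequencies below the cutoff frequency 35/2 kHz and attenuates higher frequencies.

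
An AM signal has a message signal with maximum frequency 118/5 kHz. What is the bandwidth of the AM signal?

In AM (double-sideband), the bandwidth is twice the message frequency.
BW = 2 * f_m = 2 * 118/5 kHz = 236/5 kHz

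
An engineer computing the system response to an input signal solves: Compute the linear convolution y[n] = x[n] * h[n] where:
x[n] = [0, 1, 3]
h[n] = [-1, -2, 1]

y[n] = sum_k x[k]*h[n-k]. Output length = len(x) + len(h) - 1 = 3 + 3 - 1 = 5.
y[0] = 0*-1 = 0
y[1] = 1*-1 + 0*-2 = -1
y[2] = 3*-1 + 1*-2 + 0*1 = -5
y[3] = 3*-2 + 1*1 = -5
y[4] = 3*1 = 3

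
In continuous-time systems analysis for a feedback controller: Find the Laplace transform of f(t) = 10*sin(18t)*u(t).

Standard pair: sin(wt)*u(t) <-> w/(s^2+w^2)
With w = 18: L{10*sin(18t)*u(t)} = 180/(s^2+324)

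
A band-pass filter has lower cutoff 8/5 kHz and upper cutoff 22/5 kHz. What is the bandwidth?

Bandwidth = f_high - f_low
= 22/5 kHz - 8/5 kHz = 14/5 kHz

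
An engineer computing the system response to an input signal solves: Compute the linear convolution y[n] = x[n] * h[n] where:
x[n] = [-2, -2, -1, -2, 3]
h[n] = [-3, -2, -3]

y[n] = sum_k x[k]*h[n-k]. Output length = len(x) + len(h) - 1 = 5 + 3 - 1 = 7.
y[0] = -2*-3 = 6
y[1] = -2*-3 + -2*-2 = 10
y[2] = -1*-3 + -2*-2 + -2*-3 = 13
y[3] = -2*-3 + -1*-2 + -2*-3 = 14
y[4] = 3*-3 + -2*-2 + -1*-3 = -2
y[5] = 3*-2 + -2*-3 = 0
y[6] = 3*-3 = -9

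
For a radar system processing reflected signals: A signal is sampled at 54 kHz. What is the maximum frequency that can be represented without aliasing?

The maximum frequency that can be represented without aliasing
is the Nyquist frequency: f_max = f_s / 2 = 54 kHz / 2 = 27 kHz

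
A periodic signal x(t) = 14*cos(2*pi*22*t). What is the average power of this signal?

Average power of A*cos(wt) is A^2/2.
P = 14^2 / 2 = 196/2 = 98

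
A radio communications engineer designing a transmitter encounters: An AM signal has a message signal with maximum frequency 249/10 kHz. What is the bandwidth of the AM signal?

In AM (double-sideband), the bandwidth is twice the message frequency.
BW = 2 * f_m = 2 * 249/10 kHz = 249/5 kHz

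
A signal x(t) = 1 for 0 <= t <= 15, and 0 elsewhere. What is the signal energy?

Energy = integral of |x(t)|^2 dt over the signal duration
= 1^2 * 15 = 1 * 15 = 15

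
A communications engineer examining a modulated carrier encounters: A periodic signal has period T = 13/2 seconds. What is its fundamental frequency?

The fundamental frequency is the reciprocal of the period.
f = 1/T = 1/(13/2) = 2/13 Hz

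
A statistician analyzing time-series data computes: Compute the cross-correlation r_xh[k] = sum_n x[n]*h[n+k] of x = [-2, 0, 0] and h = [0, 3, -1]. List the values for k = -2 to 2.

Both sequences indexed from 0 and zero outside their support.
Lags with overlap: k = -2 to 2.
  r_xh[-2] = x[2]*h[0] = 0
  r_xh[-1] = x[1]*h[0] + x[2]*h[1] = 0
  r_xh[0] = x[0]*h[0] + x[1]*h[1] + x[2]*h[2] = 0
  r_xh[1] = x[0]*h[1] + x[1]*h[2] = -6
  r_xh[2] = x[0]*h[2] = 2
r_xh = [0, 0, 0, -6, 2] (for k = -2, ..., 2)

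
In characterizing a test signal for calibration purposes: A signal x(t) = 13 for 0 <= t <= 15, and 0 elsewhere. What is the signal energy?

Energy = integral of |x(t)|^2 dt over the signal duration
= 13^2 * 15 = 169 * 15 = 2535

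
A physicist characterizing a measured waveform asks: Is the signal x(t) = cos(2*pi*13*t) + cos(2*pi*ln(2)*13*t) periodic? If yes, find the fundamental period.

f1 = 13 Hz, f2 = 13*ln(2) Hz
Ratio f2/f1 = ln(2), which is irrational.
Since the frequency ratio is irrational, no common period exists.
The signal is not periodic.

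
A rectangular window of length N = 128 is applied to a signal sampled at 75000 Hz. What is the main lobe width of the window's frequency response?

For a rectangular window of length N,
the main lobe width in frequency is 2*f_s/N.
= 2*75000/128 = 9375/8 Hz
This determines the minimum frequency separation for resolving two sinusoids.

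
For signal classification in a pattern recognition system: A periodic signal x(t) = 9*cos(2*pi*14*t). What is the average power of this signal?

Average power of A*cos(wt) is A^2/2.
P = 9^2 / 2 = 81/2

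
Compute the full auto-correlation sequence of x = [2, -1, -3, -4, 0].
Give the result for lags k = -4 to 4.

r_xx[k] = sum_m x[m]*x[m+k], indexed from 0, for k = -4 to 4:
  r_xx[-4] = x[4]*x[0] = 0
  r_xx[-3] = x[3]*x[0] + x[4]*x[1] = -8
  r_xx[-2] = x[2]*x[0] + x[3]*x[1] + x[4]*x[2] = -2
  r_xx[-1] = x[1]*x[0] + x[2]*x[1] + x[3]*x[2] + x[4]*x[3] = 13
  r_xx[0] = x[0]*x[0] + x[1]*x[1] + x[2]*x[2] + x[3]*x[3] + x[4]*x[4] = 30
  r_xx[1] = x[0]*x[1] + x[1]*x[2] + x[2]*x[3] + x[3]*x[4] = 13
  r_xx[2] = x[0]*x[2] + x[1]*x[3] + x[2]*x[4] = -2
  r_xx[3] = x[0]*x[3] + x[1]*x[4] = -8
  r_xx[4] = x[0]*x[4] = 0
r_xx = [0, -8, -2, 13, 30, 13, -2, -8, 0]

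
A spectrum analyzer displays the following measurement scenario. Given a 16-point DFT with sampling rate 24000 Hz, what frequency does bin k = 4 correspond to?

The frequency of DFT bin k is: f_k = k * f_s / N
f_4 = 4 * 24000 / 16 = 6000 Hz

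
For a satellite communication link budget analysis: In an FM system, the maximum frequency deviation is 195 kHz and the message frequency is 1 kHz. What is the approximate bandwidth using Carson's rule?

Carson's rule: BW = 2*(delta_f + f_m)
= 2*(195 + 1) kHz = 392 kHz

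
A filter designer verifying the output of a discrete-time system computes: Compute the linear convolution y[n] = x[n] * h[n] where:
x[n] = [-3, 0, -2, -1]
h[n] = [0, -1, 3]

y[n] = sum_k x[k]*h[n-k]. Output length = len(x) + len(h) - 1 = 4 + 3 - 1 = 6.
y[0] = -3*0 = 0
y[1] = 0*0 + -3*-1 = 3
y[2] = -2*0 + 0*-1 + -3*3 = -9
y[3] = -1*0 + -2*-1 + 0*3 = 2
y[4] = -1*-1 + -2*3 = -5
y[5] = -1*3 = -3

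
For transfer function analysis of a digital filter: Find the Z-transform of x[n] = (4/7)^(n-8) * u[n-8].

Time-shifting property: if X(z) = Z{x[n]}, then Z{x[n-d]} = z^(-d) * X(z)
X(z) = z/(z - 4/7) for x[n] = (4/7)^n * u[n]
Z{x[n-8]} = z^(-8) * z/(z - 4/7) = z^(-7)/(z - 4/7)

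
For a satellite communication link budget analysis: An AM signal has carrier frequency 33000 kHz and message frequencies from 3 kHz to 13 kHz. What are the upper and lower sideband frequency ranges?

Upper sideband (USB) = fc + [fm_low, fm_high] = 33000 + [3, 13] = [33003, 33013] kHz
Lower sideband (LSB) = fc - [fm_high, fm_low] = 33000 - [13, 3] = [32987, 32997] kHz
Total occupied spectrum: 32987 kHz to 33013 kHz (plus carrier at 33000 kHz)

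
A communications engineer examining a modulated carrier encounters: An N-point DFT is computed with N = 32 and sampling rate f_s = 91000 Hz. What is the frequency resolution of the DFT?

DFT frequency resolution = f_s / N
= 91000 / 32 = 11375/4 Hz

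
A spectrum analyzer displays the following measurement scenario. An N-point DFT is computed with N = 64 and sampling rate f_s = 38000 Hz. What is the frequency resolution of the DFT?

DFT frequency resolution = f_s / N
= 38000 / 64 = 2375/4 Hz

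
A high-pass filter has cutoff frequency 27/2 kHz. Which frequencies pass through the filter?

A high-pass filter passes all frequencies above the cutoff frequency 27/2 kHz and attenuates lower frequencies.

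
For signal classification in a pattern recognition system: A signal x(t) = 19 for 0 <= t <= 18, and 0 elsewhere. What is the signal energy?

Energy = integral of |x(t)|^2 dt over the signal duration
= 19^2 * 18 = 361 * 18 = 6498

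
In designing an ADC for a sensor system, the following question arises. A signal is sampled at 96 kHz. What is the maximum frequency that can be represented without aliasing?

The maximum frequency that can be represented without aliasing
is the Nyquist frequency: f_max = f_s / 2 = 96 kHz / 2 = 48 kHz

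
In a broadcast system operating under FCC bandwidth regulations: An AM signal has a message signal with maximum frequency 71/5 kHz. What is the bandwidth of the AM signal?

In AM (double-sideband), the bandwidth is twice the message frequency.
BW = 2 * f_m = 2 * 71/5 kHz = 142/5 kHz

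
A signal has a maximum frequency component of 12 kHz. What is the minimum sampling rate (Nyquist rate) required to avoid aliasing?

By the Nyquist-Shannon sampling theorem,
the minimum sampling rate (Nyquist rate) must be at least 2 * f_max.
Nyquist rate = 2 * 12 kHz = 24 kHz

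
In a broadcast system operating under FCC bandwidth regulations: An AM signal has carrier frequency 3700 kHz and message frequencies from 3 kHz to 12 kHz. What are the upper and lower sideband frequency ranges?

Upper sideband (USB) = fc + [fm_low, fm_high] = 3700 + [3, 12] = [3703, 3712] kHz
Lower sideband (LSB) = fc - [fm_high, fm_low] = 3700 - [12, 3] = [3688, 3697] kHz
Total occupied spectrum: 3688 kHz to 3712 kHz (plus carrier at 3700 kHz)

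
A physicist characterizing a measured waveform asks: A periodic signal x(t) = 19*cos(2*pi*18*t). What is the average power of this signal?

Average power of A*cos(wt) is A^2/2.
P = 19^2 / 2 = 361/2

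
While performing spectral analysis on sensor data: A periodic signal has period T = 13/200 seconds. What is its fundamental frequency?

The fundamental frequency is the reciprocal of the period.
f = 1/T = 1/(13/200) = 200/13 Hz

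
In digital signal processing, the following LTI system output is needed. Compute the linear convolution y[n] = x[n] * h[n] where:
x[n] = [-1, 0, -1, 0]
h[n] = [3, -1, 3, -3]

y[n] = sum_k x[k]*h[n-k]. Output length = len(x) + len(h) - 1 = 4 + 4 - 1 = 7.
y[0] = -1*3 = -3
y[1] = 0*3 + -1*-1 = 1
y[2] = -1*3 + 0*-1 + -1*3 = -6
y[3] = 0*3 + -1*-1 + 0*3 + -1*-3 = 4
y[4] = 0*-1 + -1*3 + 0*-3 = -3
y[5] = 0*3 + -1*-3 = 3
y[6] = 0*-3 = 0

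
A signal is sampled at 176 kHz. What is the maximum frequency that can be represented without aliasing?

The maximum frequency that can be represented without aliasing
is the Nyquist frequency: f_max = f_s / 2 = 176 kHz / 2 = 88 kHz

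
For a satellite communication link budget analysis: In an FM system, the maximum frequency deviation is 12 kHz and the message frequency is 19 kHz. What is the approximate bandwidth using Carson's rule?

Carson's rule: BW = 2*(delta_f + f_m)
= 2*(12 + 19) kHz = 62 kHz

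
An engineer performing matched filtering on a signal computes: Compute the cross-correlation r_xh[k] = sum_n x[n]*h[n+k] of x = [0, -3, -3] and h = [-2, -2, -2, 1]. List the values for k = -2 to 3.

Both sequences indexed from 0 and zero outside their support.
Lags with overlap: k = -2 to 3.
  r_xh[-2] = x[2]*h[0] = 6
  r_xh[-1] = x[1]*h[0] + x[2]*h[1] = 12
  r_xh[0] = x[0]*h[0] + x[1]*h[1] + x[2]*h[2] = 12
  r_xh[1] = x[0]*h[1] + x[1]*h[2] + x[2]*h[3] = 3
  r_xh[2] = x[0]*h[2] + x[1]*h[3] = -3
  r_xh[3] = x[0]*h[3] = 0
r_xh = [6, 12, 12, 3, -3, 0] (for k = -2, ..., 3)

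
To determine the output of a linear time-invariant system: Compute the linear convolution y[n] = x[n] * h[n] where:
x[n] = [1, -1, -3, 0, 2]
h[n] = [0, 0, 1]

y[n] = sum_k x[k]*h[n-k]. Output length = len(x) + len(h) - 1 = 5 + 3 - 1 = 7.
y[0] = 1*0 = 0
y[1] = -1*0 + 1*0 = 0
y[2] = -3*0 + -1*0 + 1*1 = 1
y[3] = 0*0 + -3*0 + -1*1 = -1
y[4] = 2*0 + 0*0 + -3*1 = -3
y[5] = 2*0 + 0*1 = 0
y[6] = 2*1 = 2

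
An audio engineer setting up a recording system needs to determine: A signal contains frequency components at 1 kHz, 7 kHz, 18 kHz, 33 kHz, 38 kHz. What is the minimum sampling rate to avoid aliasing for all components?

The highest frequency component is f_max = 38 kHz.
Nyquist rate = 2 * f_max = 2 * 38 kHz = 76 kHz.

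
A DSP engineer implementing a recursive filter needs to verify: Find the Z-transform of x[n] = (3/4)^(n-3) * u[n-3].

Time-shifting property: if X(z) = Z{x[n]}, then Z{x[n-d]} = z^(-d) * X(z)
X(z) = z/(z - 3/4) for x[n] = (3/4)^n * u[n]
Z{x[n-3]} = z^(-3) * z/(z - 3/4) = z^(-2)/(z - 3/4)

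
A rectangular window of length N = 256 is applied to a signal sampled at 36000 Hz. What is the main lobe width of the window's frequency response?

For a rectangular window of length N,
the main lobe width in frequency is 2*f_s/N.
= 2*36000/256 = 1125/4 Hz
This determines the minimum frequency separation for resolving two sinusoids.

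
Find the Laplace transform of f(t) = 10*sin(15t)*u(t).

Standard pair: sin(wt)*u(t) <-> w/(s^2+w^2)
With w = 15: L{10*sin(15t)*u(t)} = 150/(s^2+225)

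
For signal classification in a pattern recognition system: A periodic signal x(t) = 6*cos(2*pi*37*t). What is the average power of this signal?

Average power of A*cos(wt) is A^2/2.
P = 6^2 / 2 = 36/2 = 18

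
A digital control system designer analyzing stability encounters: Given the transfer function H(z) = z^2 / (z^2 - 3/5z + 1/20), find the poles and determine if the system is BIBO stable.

Poles are roots of the denominator: z^2 - 3/5z + 1/20 = 0.
Quadratic formula: z = [-(-3/5) +/- sqrt((-3/5)^2 - 4*(1/20))] / 2
Discriminant = 9/25 - 1/5 = 4/25; sqrt = 2/5.
z = (3/5 +/- 2/5) / 2 => z = 1/2 or z = 1/10.
|p1| = 1/10, |p2| = 1/2.
For BIBO stability, all poles must lie inside the unit circle (|p| < 1).
System is STABLE since both |p| < 1.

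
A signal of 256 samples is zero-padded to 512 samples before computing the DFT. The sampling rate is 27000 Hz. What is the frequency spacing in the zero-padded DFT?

Original DFT: N = 256, resolution = f_s/N = 27000/256 = 3375/32 Hz
Zero-padded DFT: N = 512, resolution = f_s/N = 27000/512 = 3375/64 Hz
Zero-padding interpolates the spectrum (finer frequency grid)
but does NOT improve the true spectral resolution (ability to resolve close frequencies).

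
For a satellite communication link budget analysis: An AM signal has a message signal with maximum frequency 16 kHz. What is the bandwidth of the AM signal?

In AM (double-sideband), the bandwidth is twice the message frequency.
BW = 2 * f_m = 2 * 16 kHz = 32 kHz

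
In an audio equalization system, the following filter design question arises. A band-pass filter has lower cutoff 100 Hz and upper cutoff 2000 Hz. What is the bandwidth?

Bandwidth = f_high - f_low
= 2000 Hz - 100 Hz = 1900 Hz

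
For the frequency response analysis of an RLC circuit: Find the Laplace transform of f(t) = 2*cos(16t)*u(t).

Standard pair: cos(wt)*u(t) <-> s/(s^2+w^2)
With w = 16: L{2*cos(16t)*u(t)} = 2s/(s^2+256)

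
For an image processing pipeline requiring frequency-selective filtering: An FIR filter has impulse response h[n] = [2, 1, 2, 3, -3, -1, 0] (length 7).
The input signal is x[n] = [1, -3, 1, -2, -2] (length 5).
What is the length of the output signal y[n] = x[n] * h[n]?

For linear convolution, the output length is:
len(y) = len(x) + len(h) - 1 = 5 + 7 - 1 = 11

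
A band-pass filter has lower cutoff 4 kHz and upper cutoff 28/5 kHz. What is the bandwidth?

Bandwidth = f_high - f_low
= 28/5 kHz - 4 kHz = 8/5 kHz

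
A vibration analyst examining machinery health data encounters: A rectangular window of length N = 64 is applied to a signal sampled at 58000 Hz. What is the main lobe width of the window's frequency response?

For a rectangular window of length N,
the main lobe width in frequency is 2*f_s/N.
= 2*58000/64 = 3625/2 Hz
This determines the minimum frequency separation for resolving two sinusoids.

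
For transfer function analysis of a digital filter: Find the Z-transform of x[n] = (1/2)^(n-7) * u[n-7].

Time-shifting property: if X(z) = Z{x[n]}, then Z{x[n-d]} = z^(-d) * X(z)
X(z) = z/(z - 1/2) for x[n] = (1/2)^n * u[n]
Z{x[n-7]} = z^(-7) * z/(z - 1/2) = z^(-6)/(z - 1/2)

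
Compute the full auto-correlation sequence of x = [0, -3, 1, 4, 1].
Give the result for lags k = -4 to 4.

r_xx[k] = sum_m x[m]*x[m+k], indexed from 0, for k = -4 to 4:
  r_xx[-4] = x[4]*x[0] = 0
  r_xx[-3] = x[3]*x[0] + x[4]*x[1] = -3
  r_xx[-2] = x[2]*x[0] + x[3]*x[1] + x[4]*x[2] = -11
  r_xx[-1] = x[1]*x[0] + x[2]*x[1] + x[3]*x[2] + x[4]*x[3] = 5
  r_xx[0] = x[0]*x[0] + x[1]*x[1] + x[2]*x[2] + x[3]*x[3] + x[4]*x[4] = 27
  r_xx[1] = x[0]*x[1] + x[1]*x[2] + x[2]*x[3] + x[3]*x[4] = 5
  r_xx[2] = x[0]*x[2] + x[1]*x[3] + x[2]*x[4] = -11
  r_xx[3] = x[0]*x[3] + x[1]*x[4] = -3
  r_xx[4] = x[0]*x[4] = 0
r_xx = [0, -3, -11, 5, 27, 5, -11, -3, 0]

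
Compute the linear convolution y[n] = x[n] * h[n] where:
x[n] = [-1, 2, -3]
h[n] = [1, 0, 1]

y[n] = sum_k x[k]*h[n-k]. Output length = len(x) + len(h) - 1 = 3 + 3 - 1 = 5.
y[0] = -1*1 = -1
y[1] = 2*1 + -1*0 = 2
y[2] = -3*1 + 2*0 + -1*1 = -4
y[3] = -3*0 + 2*1 = 2
y[4] = -3*1 = -3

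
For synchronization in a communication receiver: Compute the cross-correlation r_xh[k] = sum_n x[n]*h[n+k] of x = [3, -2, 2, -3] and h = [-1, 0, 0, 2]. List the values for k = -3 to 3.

Both sequences indexed from 0 and zero outside their support.
Lags with overlap: k = -3 to 3.
  r_xh[-3] = x[3]*h[0] = 3
  r_xh[-2] = x[2]*h[0] + x[3]*h[1] = -2
  r_xh[-1] = x[1]*h[0] + x[2]*h[1] + x[3]*h[2] = 2
  r_xh[0] = x[0]*h[0] + x[1]*h[1] + x[2]*h[2] + x[3]*h[3] = -9
  r_xh[1] = x[0]*h[1] + x[1]*h[2] + x[2]*h[3] = 4
  r_xh[2] = x[0]*h[2] + x[1]*h[3] = -4
  r_xh[3] = x[0]*h[3] = 6
r_xh = [3, -2, 2, -9, 4, -4, 6] (for k = -3, ..., 3)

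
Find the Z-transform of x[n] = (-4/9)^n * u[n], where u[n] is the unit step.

The Z-transform of a^n * u[n] is z/(z-a) for |z| > |a|.
Here a = -4/9, so X(z) = z/(z - (-4/9)) = 9z/(9z + 4)
ROC: |z| > 4/9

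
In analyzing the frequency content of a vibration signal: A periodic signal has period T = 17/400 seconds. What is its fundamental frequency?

The fundamental frequency is the reciprocal of the period.
f = 1/T = 1/(17/400) = 400/17 Hz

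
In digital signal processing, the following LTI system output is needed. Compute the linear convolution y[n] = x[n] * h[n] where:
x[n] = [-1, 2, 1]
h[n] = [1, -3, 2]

y[n] = sum_k x[k]*h[n-k]. Output length = len(x) + len(h) - 1 = 3 + 3 - 1 = 5.
y[0] = -1*1 = -1
y[1] = 2*1 + -1*-3 = 5
y[2] = 1*1 + 2*-3 + -1*2 = -7
y[3] = 1*-3 + 2*2 = 1
y[4] = 1*2 = 2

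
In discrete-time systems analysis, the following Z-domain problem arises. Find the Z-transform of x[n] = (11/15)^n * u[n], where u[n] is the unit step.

The Z-transform of a^n * u[n] is z/(z-a) for |z| > |a|.
Here a = 11/15, so X(z) = z/(z - (11/15)) = 15z/(15z - 11)
ROC: |z| > 11/15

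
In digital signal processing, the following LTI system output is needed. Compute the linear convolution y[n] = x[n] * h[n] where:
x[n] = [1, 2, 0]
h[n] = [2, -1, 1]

y[n] = sum_k x[k]*h[n-k]. Output length = len(x) + len(h) - 1 = 3 + 3 - 1 = 5.
y[0] = 1*2 = 2
y[1] = 2*2 + 1*-1 = 3
y[2] = 0*2 + 2*-1 + 1*1 = -1
y[3] = 0*-1 + 2*1 = 2
y[4] = 0*1 = 0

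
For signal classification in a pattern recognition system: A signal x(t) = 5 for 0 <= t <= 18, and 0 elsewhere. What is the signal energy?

Energy = integral of |x(t)|^2 dt over the signal duration
= 5^2 * 18 = 25 * 18 = 450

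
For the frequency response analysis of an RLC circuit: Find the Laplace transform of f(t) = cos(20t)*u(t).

Standard pair: cos(wt)*u(t) <-> s/(s^2+w^2)
With w = 20: L{cos(20t)*u(t)} = s/(s^2+400)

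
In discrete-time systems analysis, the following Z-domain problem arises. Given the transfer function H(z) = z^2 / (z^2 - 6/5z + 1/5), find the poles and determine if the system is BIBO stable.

Poles are roots of the denominator: z^2 - 6/5z + 1/5 = 0.
Quadratic formula: z = [-(-6/5) +/- sqrt((-6/5)^2 - 4*(1/5))] / 2
Discriminant = 36/25 - 4/5 = 16/25; sqrt = 4/5.
z = (6/5 +/- 4/5) / 2 => z = 1 or z = 1/5.
|p1| = 1, |p2| = 1/5.
For BIBO stability, all poles must lie inside the unit circle (|p| < 1).
System is UNSTABLE since at least one |p| >= 1.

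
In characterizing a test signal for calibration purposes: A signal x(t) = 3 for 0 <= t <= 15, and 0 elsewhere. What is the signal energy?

Energy = integral of |x(t)|^2 dt over the signal duration
= 3^2 * 15 = 9 * 15 = 135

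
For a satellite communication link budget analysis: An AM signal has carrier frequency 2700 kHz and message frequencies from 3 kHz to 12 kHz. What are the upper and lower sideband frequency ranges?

Upper sideband (USB) = fc + [fm_low, fm_high] = 2700 + [3, 12] = [2703, 2712] kHz
Lower sideband (LSB) = fc - [fm_high, fm_low] = 2700 - [12, 3] = [2688, 2697] kHz
Total occupied spectrum: 2688 kHz to 2712 kHz (plus carrier at 2700 kHz)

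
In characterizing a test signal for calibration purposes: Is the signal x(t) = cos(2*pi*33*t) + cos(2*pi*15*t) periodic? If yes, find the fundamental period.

f1 = 33 Hz, f2 = 15 Hz
Period T1 = 1/33, T2 = 1/15
Ratio T1/T2 = 15/33, which is rational.
The signal is periodic with fundamental period T = 1/GCD(33,15) = 1/3 s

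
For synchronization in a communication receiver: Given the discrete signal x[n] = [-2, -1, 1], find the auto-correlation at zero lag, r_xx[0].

The auto-correlation at zero lag r_xx[0] equals the signal energy.
r_xx[0] = sum of x[n]^2 = (-2)^2 + (-1)^2 + 1^2
= 4 + 1 + 1 = 6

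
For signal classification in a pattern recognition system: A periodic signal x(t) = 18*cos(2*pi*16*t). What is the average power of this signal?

Average power of A*cos(wt) is A^2/2.
P = 18^2 / 2 = 324/2 = 162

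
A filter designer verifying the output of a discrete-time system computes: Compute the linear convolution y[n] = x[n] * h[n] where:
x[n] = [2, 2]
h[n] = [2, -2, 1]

y[n] = sum_k x[k]*h[n-k]. Output length = len(x) + len(h) - 1 = 2 + 3 - 1 = 4.
y[0] = 2*2 = 4
y[1] = 2*2 + 2*-2 = 0
y[2] = 2*-2 + 2*1 = -2
y[3] = 2*1 = 2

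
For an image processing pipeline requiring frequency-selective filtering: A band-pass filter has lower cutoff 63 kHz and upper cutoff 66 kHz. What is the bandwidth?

Bandwidth = f_high - f_low
= 66 kHz - 63 kHz = 3 kHz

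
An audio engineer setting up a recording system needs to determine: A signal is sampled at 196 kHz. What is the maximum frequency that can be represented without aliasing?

The maximum frequency that can be represented without aliasing
is the Nyquist frequency: f_max = f_s / 2 = 196 kHz / 2 = 98 kHz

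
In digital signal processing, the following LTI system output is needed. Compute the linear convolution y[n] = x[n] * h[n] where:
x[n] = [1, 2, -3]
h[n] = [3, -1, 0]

y[n] = sum_k x[k]*h[n-k]. Output length = len(x) + len(h) - 1 = 3 + 3 - 1 = 5.
y[0] = 1*3 = 3
y[1] = 2*3 + 1*-1 = 5
y[2] = -3*3 + 2*-1 + 1*0 = -11
y[3] = -3*-1 + 2*0 = 3
y[4] = -3*0 = 0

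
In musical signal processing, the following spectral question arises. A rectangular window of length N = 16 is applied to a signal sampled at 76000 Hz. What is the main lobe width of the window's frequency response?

For a rectangular window of length N,
the main lobe width in frequency is 2*f_s/N.
= 2*76000/16 = 9500 Hz
This determines the minimum frequency separation for resolving two sinusoids.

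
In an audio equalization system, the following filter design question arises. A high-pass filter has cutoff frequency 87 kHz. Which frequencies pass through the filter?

A high-pass filter passes all frequencies above the cutoff frequency 87 kHz and attenuates lower frequencies.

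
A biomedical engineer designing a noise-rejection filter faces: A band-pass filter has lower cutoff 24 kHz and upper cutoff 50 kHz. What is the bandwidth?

Bandwidth = f_high - f_low
= 50 kHz - 24 kHz = 26 kHz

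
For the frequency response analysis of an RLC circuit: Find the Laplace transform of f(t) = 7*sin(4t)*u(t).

Standard pair: sin(wt)*u(t) <-> w/(s^2+w^2)
With w = 4: L{7*sin(4t)*u(t)} = 28/(s^2+16)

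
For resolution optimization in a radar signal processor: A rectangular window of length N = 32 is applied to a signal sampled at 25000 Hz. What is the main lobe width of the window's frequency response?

For a rectangular window of length N,
the main lobe width in frequency is 2*f_s/N.
= 2*25000/32 = 3125/2 Hz
This determines the minimum frequency separation for resolving two sinusoids.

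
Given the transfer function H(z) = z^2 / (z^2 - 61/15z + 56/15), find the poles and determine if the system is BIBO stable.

Poles are roots of the denominator: z^2 - 61/15z + 56/15 = 0.
Quadratic formula: z = [-(-61/15) +/- sqrt((-61/15)^2 - 4*(56/15))] / 2
Discriminant = 3721/225 - 224/15 = 361/225; sqrt = 19/15.
z = (61/15 +/- 19/15) / 2 => z = 8/3 or z = 7/5.
|p1| = 8/3, |p2| = 7/5.
For BIBO stability, all poles must lie inside the unit circle (|p| < 1).
System is UNSTABLE since at least one |p| >= 1.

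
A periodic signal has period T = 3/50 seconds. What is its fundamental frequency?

The fundamental frequency is the reciprocal of the period.
f = 1/T = 1/(3/50) = 50/3 Hz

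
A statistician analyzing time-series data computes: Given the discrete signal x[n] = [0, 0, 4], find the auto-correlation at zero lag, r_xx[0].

The auto-correlation at zero lag r_xx[0] equals the signal energy.
r_xx[0] = sum of x[n]^2 = 0^2 + 0^2 + 4^2
= 0 + 0 + 16 = 16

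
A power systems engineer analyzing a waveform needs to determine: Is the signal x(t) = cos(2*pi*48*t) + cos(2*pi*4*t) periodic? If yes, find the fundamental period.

f1 = 48 Hz, f2 = 4 Hz
Period T1 = 1/48, T2 = 1/4
Ratio T1/T2 = 4/48, which is rational.
The signal is periodic with fundamental period T = 1/GCD(48,4) = 1/4 s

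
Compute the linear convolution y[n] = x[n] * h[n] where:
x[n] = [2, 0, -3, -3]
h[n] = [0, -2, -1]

y[n] = sum_k x[k]*h[n-k]. Output length = len(x) + len(h) - 1 = 4 + 3 - 1 = 6.
y[0] = 2*0 = 0
y[1] = 0*0 + 2*-2 = -4
y[2] = -3*0 + 0*-2 + 2*-1 = -2
y[3] = -3*0 + -3*-2 + 0*-1 = 6
y[4] = -3*-2 + -3*-1 = 9
y[5] = -3*-1 = 3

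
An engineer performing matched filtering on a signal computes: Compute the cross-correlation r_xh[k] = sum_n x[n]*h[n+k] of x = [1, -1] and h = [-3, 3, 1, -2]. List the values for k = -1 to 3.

Both sequences indexed from 0 and zero outside their support.
Lags with overlap: k = -1 to 3.
  r_xh[-1] = x[1]*h[0] = 3
  r_xh[0] = x[0]*h[0] + x[1]*h[1] = -6
  r_xh[1] = x[0]*h[1] + x[1]*h[2] = 2
  r_xh[2] = x[0]*h[2] + x[1]*h[3] = 3
  r_xh[3] = x[0]*h[3] = -2
r_xh = [3, -6, 2, 3, -2] (for k = -1, ..., 3)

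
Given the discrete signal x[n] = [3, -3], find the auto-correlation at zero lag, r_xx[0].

The auto-correlation at zero lag r_xx[0] equals the signal energy.
r_xx[0] = sum of x[n]^2 = 3^2 + (-3)^2
= 9 + 9 = 18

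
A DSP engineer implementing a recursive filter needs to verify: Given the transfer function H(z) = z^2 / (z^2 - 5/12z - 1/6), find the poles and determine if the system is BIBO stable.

Poles are roots of the denominator: z^2 - 5/12z - 1/6 = 0.
Quadratic formula: z = [-(-5/12) +/- sqrt((-5/12)^2 - 4*(-1/6))] / 2
Discriminant = 25/144 + 2/3 = 121/144; sqrt = 11/12.
z = (5/12 +/- 11/12) / 2 => z = 2/3 or z = -1/4.
|p1| = 2/3, |p2| = 1/4.
For BIBO stability, all poles must lie inside the unit circle (|p| < 1).
System is STABLE since both |p| < 1.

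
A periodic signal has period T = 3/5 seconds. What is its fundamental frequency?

The fundamental frequency is the reciprocal of the period.
f = 1/T = 1/(3/5) = 5/3 Hz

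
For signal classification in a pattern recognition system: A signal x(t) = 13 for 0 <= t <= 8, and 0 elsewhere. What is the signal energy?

Energy = integral of |x(t)|^2 dt over the signal duration
= 13^2 * 8 = 169 * 8 = 1352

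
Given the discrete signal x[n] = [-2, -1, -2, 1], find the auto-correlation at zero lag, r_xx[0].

The auto-correlation at zero lag r_xx[0] equals the signal energy.
r_xx[0] = sum of x[n]^2 = (-2)^2 + (-1)^2 + (-2)^2 + 1^2
= 4 + 1 + 4 + 1 = 10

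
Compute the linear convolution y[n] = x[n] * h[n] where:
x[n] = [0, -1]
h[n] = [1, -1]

y[n] = sum_k x[k]*h[n-k]. Output length = len(x) + len(h) - 1 = 2 + 2 - 1 = 3.
y[0] = 0*1 = 0
y[1] = -1*1 + 0*-1 = -1
y[2] = -1*-1 = 1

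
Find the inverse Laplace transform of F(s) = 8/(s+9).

Standard pair: k/(s+a) <-> k*e^(-at)*u(t)
With k=8, a=9: f(t) = 8*e^(-9t)*u(t)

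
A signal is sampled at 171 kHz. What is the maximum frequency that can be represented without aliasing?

The maximum frequency that can be represented without aliasing
is the Nyquist frequency: f_max = f_s / 2 = 171 kHz / 2 = 171/2 kHz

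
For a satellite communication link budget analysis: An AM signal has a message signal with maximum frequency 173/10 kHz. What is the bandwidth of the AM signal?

In AM (double-sideband), the bandwidth is twice the message frequency.
BW = 2 * f_m = 2 * 173/10 kHz = 173/5 kHz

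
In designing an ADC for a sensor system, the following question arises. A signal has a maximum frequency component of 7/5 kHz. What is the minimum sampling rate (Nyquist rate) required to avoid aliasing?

By the Nyquist-Shannon sampling theorem,
the minimum sampling rate (Nyquist rate) must be at least 2 * f_max.
Nyquist rate = 2 * 7/5 kHz = 14/5 kHz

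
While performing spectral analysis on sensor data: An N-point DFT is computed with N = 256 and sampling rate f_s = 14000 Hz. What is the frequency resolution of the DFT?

DFT frequency resolution = f_s / N
= 14000 / 256 = 875/16 Hz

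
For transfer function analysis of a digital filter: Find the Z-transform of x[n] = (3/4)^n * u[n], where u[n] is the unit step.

The Z-transform of a^n * u[n] is z/(z-a) for |z| > |a|.
Here a = 3/4, so X(z) = z/(z - (3/4)) = 4z/(4z - 3)
ROC: |z| > 3/4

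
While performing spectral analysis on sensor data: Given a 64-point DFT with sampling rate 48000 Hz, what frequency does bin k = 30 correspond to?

The frequency of DFT bin k is: f_k = k * f_s / N
f_30 = 30 * 48000 / 64 = 22500 Hz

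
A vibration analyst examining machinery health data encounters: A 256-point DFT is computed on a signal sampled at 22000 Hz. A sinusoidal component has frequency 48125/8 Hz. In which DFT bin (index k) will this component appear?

DFT frequency resolution = f_s/N = 22000/256 = 1375/16 Hz
Bin index k = f_signal / resolution = 48125/8 / 1375/16 = 70
The signal frequency 48125/8 Hz falls in DFT bin k = 70.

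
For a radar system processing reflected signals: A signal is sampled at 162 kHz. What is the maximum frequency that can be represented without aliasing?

The maximum frequency that can be represented without aliasing
is the Nyquist frequency: f_max = f_s / 2 = 162 kHz / 2 = 81 kHz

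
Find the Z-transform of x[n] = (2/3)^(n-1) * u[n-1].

Time-shifting property: if X(z) = Z{x[n]}, then Z{x[n-d]} = z^(-d) * X(z)
X(z) = z/(z - 2/3) for x[n] = (2/3)^n * u[n]
Z{x[n-1]} = z^(-1) * z/(z - 2/3) = 1/(z - 2/3)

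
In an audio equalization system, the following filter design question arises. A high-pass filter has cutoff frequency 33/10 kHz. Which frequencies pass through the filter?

A high-pass filter passes all frequencies above the cutoff frequency 33/10 kHz and attenuates lower frequencies.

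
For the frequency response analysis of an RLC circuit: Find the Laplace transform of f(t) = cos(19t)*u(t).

Standard pair: cos(wt)*u(t) <-> s/(s^2+w^2)
With w = 19: L{cos(19t)*u(t)} = s/(s^2+361)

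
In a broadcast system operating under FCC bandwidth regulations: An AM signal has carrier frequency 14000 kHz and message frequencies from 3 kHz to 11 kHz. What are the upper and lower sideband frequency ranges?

Upper sideband (USB) = fc + [fm_low, fm_high] = 14000 + [3, 11] = [14003, 14011] kHz
Lower sideband (LSB) = fc - [fm_high, fm_low] = 14000 - [11, 3] = [13989, 13997] kHz
Total occupied spectrum: 13989 kHz to 14011 kHz (plus carrier at 14000 kHz)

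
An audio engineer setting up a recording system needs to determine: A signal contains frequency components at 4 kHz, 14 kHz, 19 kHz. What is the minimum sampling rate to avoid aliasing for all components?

The highest frequency component is f_max = 19 kHz.
Nyquist rate = 2 * f_max = 2 * 19 kHz = 38 kHz.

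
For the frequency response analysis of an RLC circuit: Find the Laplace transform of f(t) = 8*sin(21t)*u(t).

Standard pair: sin(wt)*u(t) <-> w/(s^2+w^2)
With w = 21: L{8*sin(21t)*u(t)} = 168/(s^2+441)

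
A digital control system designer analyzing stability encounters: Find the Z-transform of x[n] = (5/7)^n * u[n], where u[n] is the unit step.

The Z-transform of a^n * u[n] is z/(z-a) for |z| > |a|.
Here a = 5/7, so X(z) = z/(z - (5/7)) = 7z/(7z - 5)
ROC: |z| > 5/7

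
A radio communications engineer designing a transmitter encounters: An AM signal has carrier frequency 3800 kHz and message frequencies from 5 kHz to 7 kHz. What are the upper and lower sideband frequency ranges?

Upper sideband (USB) = fc + [fm_low, fm_high] = 3800 + [5, 7] = [3805, 3807] kHz
Lower sideband (LSB) = fc - [fm_high, fm_low] = 3800 - [7, 5] = [3793, 3795] kHz
Total occupied spectrum: 3793 kHz to 3807 kHz (plus carrier at 3800 kHz)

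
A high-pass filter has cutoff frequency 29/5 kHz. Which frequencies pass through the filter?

A high-pass filter passes all frequencies above the cutoff frequency 29/5 kHz and attenuates lower frequencies.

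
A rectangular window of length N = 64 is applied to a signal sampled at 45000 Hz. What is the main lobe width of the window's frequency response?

For a rectangular window of length N,
the main lobe width in frequency is 2*f_s/N.
= 2*45000/64 = 5625/4 Hz
This determines the minimum frequency separation for resolving two sinusoids.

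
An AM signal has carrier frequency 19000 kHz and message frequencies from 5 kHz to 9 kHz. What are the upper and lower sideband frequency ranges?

Upper sideband (USB) = fc + [fm_low, fm_high] = 19000 + [5, 9] = [19005, 19009] kHz
Lower sideband (LSB) = fc - [fm_high, fm_low] = 19000 - [9, 5] = [18991, 18995] kHz
Total occupied spectrum: 18991 kHz to 19009 kHz (plus carrier at 19000 kHz)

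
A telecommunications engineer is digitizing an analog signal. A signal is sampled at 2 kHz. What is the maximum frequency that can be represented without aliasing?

The maximum frequency that can be represented without aliasing
is the Nyquist frequency: f_max = f_s / 2 = 2 kHz / 2 = 1 kHz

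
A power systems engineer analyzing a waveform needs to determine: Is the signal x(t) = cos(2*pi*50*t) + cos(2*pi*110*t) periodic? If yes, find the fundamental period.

f1 = 50 Hz, f2 = 110 Hz
Period T1 = 1/50, T2 = 1/110
Ratio T1/T2 = 110/50, which is rational.
The signal is periodic with fundamental period T = 1/GCD(50,110) = 1/10 s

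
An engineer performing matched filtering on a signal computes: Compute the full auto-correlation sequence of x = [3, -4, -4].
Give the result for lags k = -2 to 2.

r_xx[k] = sum_m x[m]*x[m+k], indexed from 0, for k = -2 to 2:
  r_xx[-2] = x[2]*x[0] = -12
  r_xx[-1] = x[1]*x[0] + x[2]*x[1] = 4
  r_xx[0] = x[0]*x[0] + x[1]*x[1] + x[2]*x[2] = 41
  r_xx[1] = x[0]*x[1] + x[1]*x[2] = 4
  r_xx[2] = x[0]*x[2] = -12
r_xx = [-12, 4, 41, 4, -12]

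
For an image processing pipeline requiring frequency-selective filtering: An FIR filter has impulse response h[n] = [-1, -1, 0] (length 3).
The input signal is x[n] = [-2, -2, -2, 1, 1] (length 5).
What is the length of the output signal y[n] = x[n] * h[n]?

For linear convolution, the output length is:
len(y) = len(x) + len(h) - 1 = 5 + 3 - 1 = 7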